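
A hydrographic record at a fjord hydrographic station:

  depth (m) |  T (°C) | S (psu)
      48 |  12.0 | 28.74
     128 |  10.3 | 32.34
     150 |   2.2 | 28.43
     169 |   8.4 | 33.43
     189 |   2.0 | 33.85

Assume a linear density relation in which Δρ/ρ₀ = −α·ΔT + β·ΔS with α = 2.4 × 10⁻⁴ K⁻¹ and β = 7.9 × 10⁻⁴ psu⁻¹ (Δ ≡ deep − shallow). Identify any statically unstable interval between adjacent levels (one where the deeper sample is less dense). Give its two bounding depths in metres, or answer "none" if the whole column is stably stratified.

128–150 m

Evaluate Δρ/ρ₀ = −αΔT + βΔS across each adjacent pair:
  48–128 m: −αΔT+βΔS = −(2.4 × 10⁻⁴)(-1.7)+(7.9 × 10⁻⁴)(+3.60) = 3.3 × 10⁻³ → stable
  128–150 m: −αΔT+βΔS = −(2.4 × 10⁻⁴)(-8.1)+(7.9 × 10⁻⁴)(-3.91) = -1.1 × 10⁻³ → UNSTABLE
  150–169 m: −αΔT+βΔS = −(2.4 × 10⁻⁴)(+6.2)+(7.9 × 10⁻⁴)(+5.00) = 2.5 × 10⁻³ → stable
  169–189 m: −αΔT+βΔS = −(2.4 × 10⁻⁴)(-6.4)+(7.9 × 10⁻⁴)(+0.42) = 1.9 × 10⁻³ → stable
The 128–150 m interval has Δρ < 0: lighter water underlies denser water.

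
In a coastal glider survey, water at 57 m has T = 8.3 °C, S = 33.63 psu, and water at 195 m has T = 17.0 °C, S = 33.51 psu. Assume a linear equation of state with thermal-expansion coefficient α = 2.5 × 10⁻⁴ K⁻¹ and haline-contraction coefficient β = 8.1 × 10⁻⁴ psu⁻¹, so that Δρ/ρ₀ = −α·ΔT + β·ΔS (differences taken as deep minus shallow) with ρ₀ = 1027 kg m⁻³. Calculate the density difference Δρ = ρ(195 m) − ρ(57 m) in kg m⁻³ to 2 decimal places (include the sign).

-2.33 kg m⁻³

ΔT = +8.7 K, ΔS = -0.12 psu (deep − shallow).
Δρ/ρ₀ = −(2.5 × 10⁻⁴)(+8.7) + (8.1 × 10⁻⁴)(-0.12) = -2.2722 × 10⁻³.
Δρ = 1027 × (-2.2722 × 10⁻³) = -2.33 kg m⁻³.
Negative Δρ: lighter below, statically unstable.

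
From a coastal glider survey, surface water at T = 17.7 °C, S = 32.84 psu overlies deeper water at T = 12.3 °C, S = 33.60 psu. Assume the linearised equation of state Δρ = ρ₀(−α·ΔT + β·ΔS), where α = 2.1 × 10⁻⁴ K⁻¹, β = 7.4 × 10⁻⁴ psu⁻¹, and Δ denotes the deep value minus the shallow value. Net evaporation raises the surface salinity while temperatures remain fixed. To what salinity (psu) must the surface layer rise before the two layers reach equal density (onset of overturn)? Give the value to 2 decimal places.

Neutral buoyancy requires −α(T_deep − T_surf) + β(S_deep − S_surf′) = 0.
S_surf′ = S_deep − (α/β)·ΔT = 33.60 − (2.1 × 10⁻⁴/7.4 × 10⁻⁴)·(-5.4) = 35.1324 psu.
Increase required: 35.1324 − 32.84 = 2.2924 psu.

35.13 psu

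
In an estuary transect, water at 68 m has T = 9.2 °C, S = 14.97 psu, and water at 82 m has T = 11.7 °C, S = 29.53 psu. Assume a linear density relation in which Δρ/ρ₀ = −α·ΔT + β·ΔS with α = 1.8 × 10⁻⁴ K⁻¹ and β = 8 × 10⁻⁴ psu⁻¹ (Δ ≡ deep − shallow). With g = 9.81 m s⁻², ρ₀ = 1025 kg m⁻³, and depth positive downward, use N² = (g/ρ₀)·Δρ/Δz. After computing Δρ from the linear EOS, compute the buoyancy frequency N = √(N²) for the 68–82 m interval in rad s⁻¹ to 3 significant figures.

0.0886 rad s⁻¹

ΔT = +2.5 K, ΔS = +14.56 psu (deep − shallow).
Δρ/ρ₀ = −αΔT + βΔS = -4.50 × 10⁻⁴ + 0.011648 = 0.011198, so Δρ ≈ 11.48 kg m⁻³.
N² = (g/ρ₀)·Δρ/Δz = g·(Δρ/ρ₀)/Δz = 9.81 × 0.011198 / 14 = 7.8466 × 10⁻³ s⁻².
N = √(7.8466 × 10⁻³) = 0.088581 rad s⁻¹ ≈ 0.0886 rad s⁻¹.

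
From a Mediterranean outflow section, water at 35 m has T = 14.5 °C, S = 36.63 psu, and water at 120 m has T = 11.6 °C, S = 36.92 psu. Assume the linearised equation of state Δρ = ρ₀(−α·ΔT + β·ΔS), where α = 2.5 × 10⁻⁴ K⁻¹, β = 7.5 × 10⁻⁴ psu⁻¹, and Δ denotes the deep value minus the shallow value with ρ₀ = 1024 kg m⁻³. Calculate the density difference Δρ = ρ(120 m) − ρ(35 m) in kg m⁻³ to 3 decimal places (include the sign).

+0.965 kg m⁻³

ΔT = -2.9 K, ΔS = +0.29 psu (deep − shallow).
Δρ/ρ₀ = −(2.5 × 10⁻⁴)(-2.9) + (7.5 × 10⁻⁴)(+0.29) = 9.425 × 10⁻⁴.
Δρ = 1024 × (9.425 × 10⁻⁴) = +0.965 kg m⁻³.
Positive Δρ: denser below, stable.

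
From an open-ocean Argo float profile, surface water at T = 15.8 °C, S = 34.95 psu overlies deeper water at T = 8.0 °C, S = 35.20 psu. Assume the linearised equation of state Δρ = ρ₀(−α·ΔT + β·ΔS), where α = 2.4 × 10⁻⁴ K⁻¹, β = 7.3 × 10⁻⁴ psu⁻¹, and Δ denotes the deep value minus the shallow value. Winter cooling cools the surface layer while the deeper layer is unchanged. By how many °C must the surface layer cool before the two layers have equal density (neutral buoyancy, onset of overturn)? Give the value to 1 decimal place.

8.6 °C

Neutral buoyancy requires Δρ = 0, i.e. −α(T_deep − T_surf′) + β(S_deep − S_surf) = 0.
T_surf′ = T_deep − (β/α)·ΔS = 8.0 − (7.3 × 10⁻⁴/2.4 × 10⁻⁴)·(+0.25) = 7.240 °C.
Cooling required: 15.8 − (7.240) = 8.560 °C.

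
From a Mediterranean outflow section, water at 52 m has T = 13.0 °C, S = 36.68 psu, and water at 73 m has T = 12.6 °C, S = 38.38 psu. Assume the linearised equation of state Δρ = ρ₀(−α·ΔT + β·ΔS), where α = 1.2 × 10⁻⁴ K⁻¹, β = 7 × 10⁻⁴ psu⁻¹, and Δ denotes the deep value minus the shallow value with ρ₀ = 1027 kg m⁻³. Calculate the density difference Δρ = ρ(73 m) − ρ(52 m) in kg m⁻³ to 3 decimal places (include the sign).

ΔT = -0.4 K, ΔS = +1.70 psu (deep − shallow).
Δρ/ρ₀ = −(1.2 × 10⁻⁴)(-0.4) + (7 × 10⁻⁴)(+1.70) = 1.238 × 10⁻³.
Δρ = 1027 × (1.238 × 10⁻³) = +1.271 kg m⁻³.
Positive Δρ: denser below, stable.

+1.271 kg m⁻³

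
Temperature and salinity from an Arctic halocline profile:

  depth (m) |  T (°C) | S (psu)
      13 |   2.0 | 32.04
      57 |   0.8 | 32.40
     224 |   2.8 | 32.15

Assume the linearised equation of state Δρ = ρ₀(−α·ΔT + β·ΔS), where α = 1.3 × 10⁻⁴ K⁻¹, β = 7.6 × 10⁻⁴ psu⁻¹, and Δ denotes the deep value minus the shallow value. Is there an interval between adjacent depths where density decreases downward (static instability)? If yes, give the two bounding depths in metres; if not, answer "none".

Evaluate Δρ/ρ₀ = −αΔT + βΔS across each adjacent pair:
  13–57 m: −αΔT+βΔS = −(1.3 × 10⁻⁴)(-1.2)+(7.6 × 10⁻⁴)(+0.36) = 4.3 × 10⁻⁴ → stable
  57–224 m: −αΔT+βΔS = −(1.3 × 10⁻⁴)(+2.0)+(7.6 × 10⁻⁴)(-0.25) = -4.5 × 10⁻⁴ → UNSTABLE
The 57–224 m interval has Δρ < 0: lighter water underlies denser water.

57–224 m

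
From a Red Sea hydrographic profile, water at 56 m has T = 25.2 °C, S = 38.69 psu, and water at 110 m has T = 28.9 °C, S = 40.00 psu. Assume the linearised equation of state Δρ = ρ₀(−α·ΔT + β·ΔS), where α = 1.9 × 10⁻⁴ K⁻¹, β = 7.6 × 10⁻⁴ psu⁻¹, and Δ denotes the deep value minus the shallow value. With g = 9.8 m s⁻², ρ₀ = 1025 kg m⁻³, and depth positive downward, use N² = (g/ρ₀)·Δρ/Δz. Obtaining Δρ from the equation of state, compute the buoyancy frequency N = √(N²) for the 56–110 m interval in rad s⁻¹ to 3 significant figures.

ΔT = +3.7 K, ΔS = +1.31 psu (deep − shallow).
Δρ/ρ₀ = −αΔT + βΔS = -7.03 × 10⁻⁴ + 9.956 × 10⁻⁴ = 2.926 × 10⁻⁴, so Δρ ≈ 0.2999 kg m⁻³.
N² = (g/ρ₀)·Δρ/Δz = g·(Δρ/ρ₀)/Δz = 9.8 × 2.926 × 10⁻⁴ / 54 = 5.3101 × 10⁻⁵ s⁻².
N = √(5.3101 × 10⁻⁵) = 7.2870 × 10⁻³ rad s⁻¹ ≈ 7.29 × 10⁻³ rad s⁻¹.

7.29 × 10⁻³ rad s⁻¹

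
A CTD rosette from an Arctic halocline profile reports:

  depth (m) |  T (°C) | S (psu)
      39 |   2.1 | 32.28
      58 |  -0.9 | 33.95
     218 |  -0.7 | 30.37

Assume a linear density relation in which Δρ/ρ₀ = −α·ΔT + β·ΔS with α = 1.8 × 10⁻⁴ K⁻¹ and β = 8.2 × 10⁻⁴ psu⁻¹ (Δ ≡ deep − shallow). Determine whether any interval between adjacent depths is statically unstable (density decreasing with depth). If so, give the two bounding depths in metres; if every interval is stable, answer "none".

Evaluate Δρ/ρ₀ = −αΔT + βΔS across each adjacent pair:
  39–58 m: −αΔT+βΔS = −(1.8 × 10⁻⁴)(-3.0)+(8.2 × 10⁻⁴)(+1.67) = 1.9 × 10⁻³ → stable
  58–218 m: −αΔT+βΔS = −(1.8 × 10⁻⁴)(+0.2)+(8.2 × 10⁻⁴)(-3.58) = -3.0 × 10⁻³ → UNSTABLE
The 58–218 m interval has Δρ < 0: lighter water underlies denser water.

58–218 m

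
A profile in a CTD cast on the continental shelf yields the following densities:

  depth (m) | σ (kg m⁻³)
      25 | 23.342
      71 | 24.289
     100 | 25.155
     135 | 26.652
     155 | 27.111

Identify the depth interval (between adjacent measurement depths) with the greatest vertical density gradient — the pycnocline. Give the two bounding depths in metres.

100–135 m

Compute the density gradient over each adjacent pair:
  25–71 m: Δρ/Δz = 0.947/46 = 0.021 kg m⁻⁴
  71–100 m: Δρ/Δz = 0.866/29 = 0.030 kg m⁻⁴
  100–135 m: Δρ/Δz = 1.497/35 = 0.043 kg m⁻⁴
  135–155 m: Δρ/Δz = 0.459/20 = 0.023 kg m⁻⁴
The largest gradient is in the 100–135 m interval — the pycnocline.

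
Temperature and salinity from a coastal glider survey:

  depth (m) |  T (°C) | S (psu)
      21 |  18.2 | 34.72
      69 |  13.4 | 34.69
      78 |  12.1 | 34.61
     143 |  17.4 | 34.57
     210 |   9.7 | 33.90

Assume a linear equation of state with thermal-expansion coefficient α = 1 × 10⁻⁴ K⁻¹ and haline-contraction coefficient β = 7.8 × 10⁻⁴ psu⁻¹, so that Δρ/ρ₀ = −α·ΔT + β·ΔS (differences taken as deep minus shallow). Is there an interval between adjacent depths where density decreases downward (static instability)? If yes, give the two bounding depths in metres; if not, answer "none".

78–143 m

Evaluate Δρ/ρ₀ = −αΔT + βΔS across each adjacent pair:
  21–69 m: −αΔT+βΔS = −(1 × 10⁻⁴)(-4.8)+(7.8 × 10⁻⁴)(-0.03) = 4.6 × 10⁻⁴ → stable
  69–78 m: −αΔT+βΔS = −(1 × 10⁻⁴)(-1.3)+(7.8 × 10⁻⁴)(-0.08) = 6.8 × 10⁻⁵ → stable
  78–143 m: −αΔT+βΔS = −(1 × 10⁻⁴)(+5.3)+(7.8 × 10⁻⁴)(-0.04) = -5.6 × 10⁻⁴ → UNSTABLE
  143–210 m: −αΔT+βΔS = −(1 × 10⁻⁴)(-7.7)+(7.8 × 10⁻⁴)(-0.67) = 2.5 × 10⁻⁴ → stable
The 78–143 m interval has Δρ < 0: lighter water underlies denser water.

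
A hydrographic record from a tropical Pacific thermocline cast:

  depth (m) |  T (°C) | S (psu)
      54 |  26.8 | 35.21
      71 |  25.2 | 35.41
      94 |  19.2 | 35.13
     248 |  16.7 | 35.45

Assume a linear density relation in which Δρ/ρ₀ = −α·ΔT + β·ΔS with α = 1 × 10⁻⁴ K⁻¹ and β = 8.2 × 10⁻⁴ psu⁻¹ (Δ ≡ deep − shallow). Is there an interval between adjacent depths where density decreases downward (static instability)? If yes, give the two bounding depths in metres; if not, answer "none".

Evaluate Δρ/ρ₀ = −αΔT + βΔS across each adjacent pair:
  54–71 m: −αΔT+βΔS = −(1 × 10⁻⁴)(-1.6)+(8.2 × 10⁻⁴)(+0.20) = 3.2 × 10⁻⁴ → stable
  71–94 m: −αΔT+βΔS = −(1 × 10⁻⁴)(-6.0)+(8.2 × 10⁻⁴)(-0.28) = 3.7 × 10⁻⁴ → stable
  94–248 m: −αΔT+βΔS = −(1 × 10⁻⁴)(-2.5)+(8.2 × 10⁻⁴)(+0.32) = 5.1 × 10⁻⁴ → stable
Every interval has Δρ > 0: the column is stably stratified throughout.

none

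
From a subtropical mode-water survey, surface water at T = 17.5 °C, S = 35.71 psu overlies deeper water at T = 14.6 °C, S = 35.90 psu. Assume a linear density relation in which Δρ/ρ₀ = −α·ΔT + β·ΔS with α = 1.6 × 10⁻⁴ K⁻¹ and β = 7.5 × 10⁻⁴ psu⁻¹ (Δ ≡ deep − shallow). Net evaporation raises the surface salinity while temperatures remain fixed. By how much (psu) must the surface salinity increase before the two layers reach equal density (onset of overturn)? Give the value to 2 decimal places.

Neutral buoyancy requires −α(T_deep − T_surf) + β(S_deep − S_surf′) = 0.
S_surf′ = S_deep − (α/β)·ΔT = 35.90 − (1.6 × 10⁻⁴/7.5 × 10⁻⁴)·(-2.9) = 36.5187 psu.
Increase required: 36.5187 − 35.71 = 0.8087 psu.

0.81 psu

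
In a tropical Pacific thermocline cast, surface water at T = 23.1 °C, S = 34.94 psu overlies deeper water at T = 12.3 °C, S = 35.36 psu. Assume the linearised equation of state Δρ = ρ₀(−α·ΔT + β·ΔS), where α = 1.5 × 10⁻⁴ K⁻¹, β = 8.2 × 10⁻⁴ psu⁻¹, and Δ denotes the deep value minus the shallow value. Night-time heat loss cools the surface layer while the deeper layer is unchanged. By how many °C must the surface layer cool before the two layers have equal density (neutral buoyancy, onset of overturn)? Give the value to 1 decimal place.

Neutral buoyancy requires Δρ = 0, i.e. −α(T_deep − T_surf′) + β(S_deep − S_surf) = 0.
T_surf′ = T_deep − (β/α)·ΔS = 12.3 − (8.2 × 10⁻⁴/1.5 × 10⁻⁴)·(+0.42) = 10.004 °C.
Cooling required: 23.1 − (10.004) = 13.096 °C.

13.1 °C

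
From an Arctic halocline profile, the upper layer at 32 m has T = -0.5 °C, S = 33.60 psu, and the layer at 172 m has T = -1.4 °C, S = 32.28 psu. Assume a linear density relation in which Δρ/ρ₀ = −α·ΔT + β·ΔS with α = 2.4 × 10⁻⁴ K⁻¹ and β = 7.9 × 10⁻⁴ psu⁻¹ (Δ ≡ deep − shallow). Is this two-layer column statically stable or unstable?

unstable

ΔT = -1.4 − -0.5 = -0.9 K and ΔS = 32.28 − 33.60 = -1.32 psu (deep − shallow).
−αΔT = 2.16 × 10⁻⁴; βΔS = -1.0428 × 10⁻³; sum Δρ/ρ₀ = -8.268 × 10⁻⁴.
Δρ/ρ₀ < 0, so Δρ < 0: deeper water is lighter → statically unstable; the column would overturn.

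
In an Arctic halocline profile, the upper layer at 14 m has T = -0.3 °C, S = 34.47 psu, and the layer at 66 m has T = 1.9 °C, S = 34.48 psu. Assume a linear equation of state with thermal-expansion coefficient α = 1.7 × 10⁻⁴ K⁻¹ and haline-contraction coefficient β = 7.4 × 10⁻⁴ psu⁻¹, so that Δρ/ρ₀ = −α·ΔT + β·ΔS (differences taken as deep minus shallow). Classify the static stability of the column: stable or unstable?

ΔT = 1.9 − -0.3 = +2.2 K and ΔS = 34.48 − 34.47 = +0.01 psu (deep − shallow).
−αΔT = -3.74 × 10⁻⁴; βΔS = 7.40 × 10⁻⁶; sum Δρ/ρ₀ = -3.666 × 10⁻⁴.
Δρ/ρ₀ < 0, so Δρ < 0: deeper water is lighter → statically unstable; the column would overturn.

unstable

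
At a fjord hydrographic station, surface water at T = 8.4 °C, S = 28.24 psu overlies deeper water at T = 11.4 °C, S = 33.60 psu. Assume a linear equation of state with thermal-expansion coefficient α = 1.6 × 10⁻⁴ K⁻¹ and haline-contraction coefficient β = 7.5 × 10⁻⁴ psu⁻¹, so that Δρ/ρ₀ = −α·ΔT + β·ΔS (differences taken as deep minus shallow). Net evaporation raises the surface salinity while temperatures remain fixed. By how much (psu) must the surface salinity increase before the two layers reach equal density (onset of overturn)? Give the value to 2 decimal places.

Neutral buoyancy requires −α(T_deep − T_surf) + β(S_deep − S_surf′) = 0.
S_surf′ = S_deep − (α/β)·ΔT = 33.60 − (1.6 × 10⁻⁴/7.5 × 10⁻⁴)·(+3.0) = 32.9600 psu.
Increase required: 32.9600 − 28.24 = 4.7200 psu.

4.72 psu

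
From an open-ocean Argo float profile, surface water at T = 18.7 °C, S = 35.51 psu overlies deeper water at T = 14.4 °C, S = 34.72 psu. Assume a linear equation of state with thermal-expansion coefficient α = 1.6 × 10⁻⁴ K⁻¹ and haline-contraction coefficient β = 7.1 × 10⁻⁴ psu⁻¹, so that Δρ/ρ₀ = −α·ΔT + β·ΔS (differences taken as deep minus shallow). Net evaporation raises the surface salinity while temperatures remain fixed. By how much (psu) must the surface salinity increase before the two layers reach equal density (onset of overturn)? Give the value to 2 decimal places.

Neutral buoyancy requires −α(T_deep − T_surf) + β(S_deep − S_surf′) = 0.
S_surf′ = S_deep − (α/β)·ΔT = 34.72 − (1.6 × 10⁻⁴/7.1 × 10⁻⁴)·(-4.3) = 35.6890 psu.
Increase required: 35.6890 − 35.51 = 0.1790 psu.

0.18 psu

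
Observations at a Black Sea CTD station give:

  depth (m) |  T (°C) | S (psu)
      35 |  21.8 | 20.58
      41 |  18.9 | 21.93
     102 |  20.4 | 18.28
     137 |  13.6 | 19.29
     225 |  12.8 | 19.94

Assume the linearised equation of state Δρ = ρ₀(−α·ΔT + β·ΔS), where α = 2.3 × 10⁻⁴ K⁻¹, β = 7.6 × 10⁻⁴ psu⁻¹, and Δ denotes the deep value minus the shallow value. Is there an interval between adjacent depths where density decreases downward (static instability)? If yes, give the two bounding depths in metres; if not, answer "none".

41–102 m

Evaluate Δρ/ρ₀ = −αΔT + βΔS across each adjacent pair:
  35–41 m: −αΔT+βΔS = −(2.3 × 10⁻⁴)(-2.9)+(7.6 × 10⁻⁴)(+1.35) = 1.7 × 10⁻³ → stable
  41–102 m: −αΔT+βΔS = −(2.3 × 10⁻⁴)(+1.5)+(7.6 × 10⁻⁴)(-3.65) = -3.1 × 10⁻³ → UNSTABLE
  102–137 m: −αΔT+βΔS = −(2.3 × 10⁻⁴)(-6.8)+(7.6 × 10⁻⁴)(+1.01) = 2.3 × 10⁻³ → stable
  137–225 m: −αΔT+βΔS = −(2.3 × 10⁻⁴)(-0.8)+(7.6 × 10⁻⁴)(+0.65) = 6.8 × 10⁻⁴ → stable
The 41–102 m interval has Δρ < 0: lighter water underlies denser water.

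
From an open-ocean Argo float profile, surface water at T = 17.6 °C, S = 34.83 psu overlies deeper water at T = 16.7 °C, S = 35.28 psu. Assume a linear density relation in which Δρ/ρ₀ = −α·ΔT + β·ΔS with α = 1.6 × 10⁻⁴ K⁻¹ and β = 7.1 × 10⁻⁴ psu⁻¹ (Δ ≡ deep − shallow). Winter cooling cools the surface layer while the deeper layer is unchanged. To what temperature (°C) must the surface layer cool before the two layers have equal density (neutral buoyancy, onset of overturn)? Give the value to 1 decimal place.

Neutral buoyancy requires Δρ = 0, i.e. −α(T_deep − T_surf′) + β(S_deep − S_surf) = 0.
T_surf′ = T_deep − (β/α)·ΔS = 16.7 − (7.1 × 10⁻⁴/1.6 × 10⁻⁴)·(+0.45) = 14.703 °C.
Cooling required: 17.6 − (14.703) = 2.897 °C.

14.7 °C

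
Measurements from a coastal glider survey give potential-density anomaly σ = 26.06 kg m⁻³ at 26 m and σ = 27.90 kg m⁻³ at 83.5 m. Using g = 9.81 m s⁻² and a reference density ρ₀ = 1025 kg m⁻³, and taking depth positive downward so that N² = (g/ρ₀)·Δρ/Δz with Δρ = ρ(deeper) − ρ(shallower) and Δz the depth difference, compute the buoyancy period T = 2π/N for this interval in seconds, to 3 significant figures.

Δρ = 1027.90 − 1026.06 = 1.84 kg m⁻³ over Δz = 83.5 − 26 = 57.5 m.
N² = (9.81/1025) × (1.84/57.5) = 3.0626 × 10⁻⁴ s⁻².
N = √(3.0626 × 10⁻⁴) = 0.017500 rad s⁻¹, so T = 2π/N = 359.04 s ≈ 359 s.
Since Δρ > 0 the layer is stably stratified.

359 s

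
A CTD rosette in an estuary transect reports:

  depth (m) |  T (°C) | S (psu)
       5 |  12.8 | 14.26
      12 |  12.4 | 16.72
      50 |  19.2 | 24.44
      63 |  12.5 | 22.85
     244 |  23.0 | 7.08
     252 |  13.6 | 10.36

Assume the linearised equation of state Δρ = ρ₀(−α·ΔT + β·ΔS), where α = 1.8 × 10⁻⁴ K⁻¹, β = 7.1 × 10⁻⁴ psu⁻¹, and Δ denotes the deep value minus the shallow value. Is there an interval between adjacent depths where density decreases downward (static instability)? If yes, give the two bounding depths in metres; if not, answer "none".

Evaluate Δρ/ρ₀ = −αΔT + βΔS across each adjacent pair:
  5–12 m: −αΔT+βΔS = −(1.8 × 10⁻⁴)(-0.4)+(7.1 × 10⁻⁴)(+2.46) = 1.8 × 10⁻³ → stable
  12–50 m: −αΔT+βΔS = −(1.8 × 10⁻⁴)(+6.8)+(7.1 × 10⁻⁴)(+7.72) = 4.3 × 10⁻³ → stable
  50–63 m: −αΔT+βΔS = −(1.8 × 10⁻⁴)(-6.7)+(7.1 × 10⁻⁴)(-1.59) = 7.7 × 10⁻⁵ → stable
  63–244 m: −αΔT+βΔS = −(1.8 × 10⁻⁴)(+10.5)+(7.1 × 10⁻⁴)(-15.77) = -0.013 → UNSTABLE
  244–252 m: −αΔT+βΔS = −(1.8 × 10⁻⁴)(-9.4)+(7.1 × 10⁻⁴)(+3.28) = 4.0 × 10⁻³ → stable
The 63–244 m interval has Δρ < 0: lighter water underlies denser water.

63–244 m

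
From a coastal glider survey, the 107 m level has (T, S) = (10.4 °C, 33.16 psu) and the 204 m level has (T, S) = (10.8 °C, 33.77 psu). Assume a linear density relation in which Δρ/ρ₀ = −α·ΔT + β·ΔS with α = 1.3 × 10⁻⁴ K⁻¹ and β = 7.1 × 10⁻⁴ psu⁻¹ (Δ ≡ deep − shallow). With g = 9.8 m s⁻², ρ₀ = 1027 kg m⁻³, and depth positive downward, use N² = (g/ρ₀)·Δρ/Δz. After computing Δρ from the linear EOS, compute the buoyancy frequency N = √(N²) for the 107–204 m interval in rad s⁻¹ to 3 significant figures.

6.21 × 10⁻³ rad s⁻¹

ΔT = +0.4 K, ΔS = +0.61 psu (deep − shallow).
Δρ/ρ₀ = −αΔT + βΔS = -5.20 × 10⁻⁵ + 4.331 × 10⁻⁴ = 3.811 × 10⁻⁴, so Δρ ≈ 0.3914 kg m⁻³.
N² = (g/ρ₀)·Δρ/Δz = g·(Δρ/ρ₀)/Δz = 9.8 × 3.811 × 10⁻⁴ / 97 = 3.8503 × 10⁻⁵ s⁻².
N = √(3.8503 × 10⁻⁵) = 6.2051 × 10⁻³ rad s⁻¹ ≈ 6.21 × 10⁻³ rad s⁻¹.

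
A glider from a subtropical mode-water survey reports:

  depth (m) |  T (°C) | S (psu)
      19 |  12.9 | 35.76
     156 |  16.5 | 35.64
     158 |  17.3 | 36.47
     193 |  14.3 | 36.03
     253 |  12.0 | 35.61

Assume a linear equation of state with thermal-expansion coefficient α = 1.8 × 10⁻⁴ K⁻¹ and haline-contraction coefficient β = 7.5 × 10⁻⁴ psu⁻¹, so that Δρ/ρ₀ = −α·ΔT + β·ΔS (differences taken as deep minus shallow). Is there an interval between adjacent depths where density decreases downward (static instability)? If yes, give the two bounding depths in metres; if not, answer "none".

Evaluate Δρ/ρ₀ = −αΔT + βΔS across each adjacent pair:
  19–156 m: −αΔT+βΔS = −(1.8 × 10⁻⁴)(+3.6)+(7.5 × 10⁻⁴)(-0.12) = -7.4 × 10⁻⁴ → UNSTABLE
  156–158 m: −αΔT+βΔS = −(1.8 × 10⁻⁴)(+0.8)+(7.5 × 10⁻⁴)(+0.83) = 4.8 × 10⁻⁴ → stable
  158–193 m: −αΔT+βΔS = −(1.8 × 10⁻⁴)(-3.0)+(7.5 × 10⁻⁴)(-0.44) = 2.1 × 10⁻⁴ → stable
  193–253 m: −αΔT+βΔS = −(1.8 × 10⁻⁴)(-2.3)+(7.5 × 10⁻⁴)(-0.42) = 9.9 × 10⁻⁵ → stable
The 19–156 m interval has Δρ < 0: lighter water underlies denser water.

19–156 m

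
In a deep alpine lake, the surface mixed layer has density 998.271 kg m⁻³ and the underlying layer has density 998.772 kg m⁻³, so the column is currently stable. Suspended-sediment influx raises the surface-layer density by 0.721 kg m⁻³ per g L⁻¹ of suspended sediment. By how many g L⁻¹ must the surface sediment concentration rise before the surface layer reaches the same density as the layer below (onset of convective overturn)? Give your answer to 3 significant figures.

Density deficit of the surface layer: 998.772 − 998.271 = 0.501 kg m⁻³.
Required change = 0.501 / 0.721 = 0.695 g L⁻¹.

0.695 g L⁻¹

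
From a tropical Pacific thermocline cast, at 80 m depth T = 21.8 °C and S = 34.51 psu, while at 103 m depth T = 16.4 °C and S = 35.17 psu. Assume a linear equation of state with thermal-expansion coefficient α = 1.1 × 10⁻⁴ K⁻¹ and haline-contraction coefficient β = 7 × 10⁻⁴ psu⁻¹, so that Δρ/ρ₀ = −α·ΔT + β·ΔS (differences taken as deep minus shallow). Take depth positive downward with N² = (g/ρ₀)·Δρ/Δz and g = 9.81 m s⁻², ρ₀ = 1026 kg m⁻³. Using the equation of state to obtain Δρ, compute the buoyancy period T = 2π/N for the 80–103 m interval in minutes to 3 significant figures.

4.93 min

ΔT = -5.4 K, ΔS = +0.66 psu (deep − shallow).
Δρ/ρ₀ = −αΔT + βΔS = 5.94 × 10⁻⁴ + 4.62 × 10⁻⁴ = 1.056 × 10⁻³, so Δρ ≈ 1.083 kg m⁻³.
N² = (g/ρ₀)·Δρ/Δz = g·(Δρ/ρ₀)/Δz = 9.81 × 1.056 × 10⁻³ / 23 = 4.5041 × 10⁻⁴ s⁻².
N = √(4.5041 × 10⁻⁴) = 0.021223 rad s⁻¹ → T = 2π/N = 296.06 s = 4.9343 min ≈ 4.93 min.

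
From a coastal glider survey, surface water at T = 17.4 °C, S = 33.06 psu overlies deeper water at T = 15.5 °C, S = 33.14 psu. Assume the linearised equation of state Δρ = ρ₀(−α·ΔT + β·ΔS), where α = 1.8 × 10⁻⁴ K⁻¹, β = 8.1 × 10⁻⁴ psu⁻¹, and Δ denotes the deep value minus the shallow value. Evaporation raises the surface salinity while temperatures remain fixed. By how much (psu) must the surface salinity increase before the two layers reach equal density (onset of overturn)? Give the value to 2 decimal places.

Neutral buoyancy requires −α(T_deep − T_surf) + β(S_deep − S_surf′) = 0.
S_surf′ = S_deep − (α/β)·ΔT = 33.14 − (1.8 × 10⁻⁴/8.1 × 10⁻⁴)·(-1.9) = 33.5622 psu.
Increase required: 33.5622 − 33.06 = 0.5022 psu.

0.50 psu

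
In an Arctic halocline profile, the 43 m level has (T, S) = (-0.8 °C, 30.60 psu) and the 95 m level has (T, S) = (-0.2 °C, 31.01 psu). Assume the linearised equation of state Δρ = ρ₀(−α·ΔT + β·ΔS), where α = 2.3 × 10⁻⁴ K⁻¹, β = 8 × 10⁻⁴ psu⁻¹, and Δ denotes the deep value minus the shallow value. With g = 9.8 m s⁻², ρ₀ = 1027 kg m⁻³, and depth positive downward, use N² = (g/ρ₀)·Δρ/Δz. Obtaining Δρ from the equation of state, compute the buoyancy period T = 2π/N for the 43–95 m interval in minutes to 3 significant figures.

17.5 min

ΔT = +0.6 K, ΔS = +0.41 psu (deep − shallow).
Δρ/ρ₀ = −αΔT + βΔS = -1.38 × 10⁻⁴ + 3.28 × 10⁻⁴ = 1.90 × 10⁻⁴, so Δρ ≈ 0.1951 kg m⁻³.
N² = (g/ρ₀)·Δρ/Δz = g·(Δρ/ρ₀)/Δz = 9.8 × 1.90 × 10⁻⁴ / 52 = 3.5808 × 10⁻⁵ s⁻².
N = √(3.5808 × 10⁻⁵) = 5.9840 × 10⁻³ rad s⁻¹ → T = 2π/N = 1.0500 × 10³ s = 17.500 min ≈ 17.5 min.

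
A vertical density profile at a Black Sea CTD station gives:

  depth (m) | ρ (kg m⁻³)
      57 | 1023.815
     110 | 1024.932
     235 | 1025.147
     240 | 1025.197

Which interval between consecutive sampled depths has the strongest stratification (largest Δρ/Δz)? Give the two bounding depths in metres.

Compute the density gradient over each adjacent pair:
  57–110 m: Δρ/Δz = 1.117/53 = 0.021 kg m⁻⁴
  110–235 m: Δρ/Δz = 0.215/125 = 1.7 × 10⁻³ kg m⁻⁴
  235–240 m: Δρ/Δz = 0.050/5 = 0.010 kg m⁻⁴
The largest gradient is in the 57–110 m interval — the pycnocline.

57–110 m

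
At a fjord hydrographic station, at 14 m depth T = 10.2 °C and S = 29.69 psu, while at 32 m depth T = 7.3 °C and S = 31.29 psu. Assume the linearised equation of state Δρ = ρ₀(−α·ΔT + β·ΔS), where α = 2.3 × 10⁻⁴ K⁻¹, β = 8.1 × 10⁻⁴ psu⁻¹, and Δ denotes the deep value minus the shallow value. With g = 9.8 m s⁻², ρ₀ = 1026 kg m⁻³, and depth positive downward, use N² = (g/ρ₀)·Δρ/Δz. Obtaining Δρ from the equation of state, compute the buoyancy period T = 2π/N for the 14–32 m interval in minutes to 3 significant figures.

ΔT = -2.9 K, ΔS = +1.60 psu (deep − shallow).
Δρ/ρ₀ = −αΔT + βΔS = 6.67 × 10⁻⁴ + 1.296 × 10⁻³ = 1.963 × 10⁻³, so Δρ ≈ 2.014 kg m⁻³.
N² = (g/ρ₀)·Δρ/Δz = g·(Δρ/ρ₀)/Δz = 9.8 × 1.963 × 10⁻³ / 18 = 1.0687 × 10⁻³ s⁻².
N = √(1.0687 × 10⁻³) = 0.032691 rad s⁻¹ → T = 2π/N = 192.20 s = 3.2033 min ≈ 3.20 min.

3.20 min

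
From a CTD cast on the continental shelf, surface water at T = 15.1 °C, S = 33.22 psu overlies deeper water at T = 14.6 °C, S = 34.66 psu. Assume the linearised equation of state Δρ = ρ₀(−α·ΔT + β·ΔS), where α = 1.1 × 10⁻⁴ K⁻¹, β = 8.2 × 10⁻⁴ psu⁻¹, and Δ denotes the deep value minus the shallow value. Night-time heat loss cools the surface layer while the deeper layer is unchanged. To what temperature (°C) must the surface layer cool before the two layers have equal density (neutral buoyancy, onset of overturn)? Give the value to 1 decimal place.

3.9 °C

Neutral buoyancy requires Δρ = 0, i.e. −α(T_deep − T_surf′) + β(S_deep − S_surf) = 0.
T_surf′ = T_deep − (β/α)·ΔS = 14.6 − (8.2 × 10⁻⁴/1.1 × 10⁻⁴)·(+1.44) = 3.865 °C.
Cooling required: 15.1 − (3.865) = 11.235 °C.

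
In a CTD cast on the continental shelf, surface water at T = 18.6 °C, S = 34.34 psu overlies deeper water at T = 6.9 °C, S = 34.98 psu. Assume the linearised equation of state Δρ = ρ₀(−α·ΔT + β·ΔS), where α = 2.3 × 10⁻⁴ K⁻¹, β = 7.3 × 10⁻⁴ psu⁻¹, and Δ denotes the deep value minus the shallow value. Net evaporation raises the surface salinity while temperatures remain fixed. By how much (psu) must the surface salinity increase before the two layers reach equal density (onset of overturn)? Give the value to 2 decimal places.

Neutral buoyancy requires −α(T_deep − T_surf) + β(S_deep − S_surf′) = 0.
S_surf′ = S_deep − (α/β)·ΔT = 34.98 − (2.3 × 10⁻⁴/7.3 × 10⁻⁴)·(-11.7) = 38.6663 psu.
Increase required: 38.6663 − 34.34 = 4.3263 psu.

4.33 psu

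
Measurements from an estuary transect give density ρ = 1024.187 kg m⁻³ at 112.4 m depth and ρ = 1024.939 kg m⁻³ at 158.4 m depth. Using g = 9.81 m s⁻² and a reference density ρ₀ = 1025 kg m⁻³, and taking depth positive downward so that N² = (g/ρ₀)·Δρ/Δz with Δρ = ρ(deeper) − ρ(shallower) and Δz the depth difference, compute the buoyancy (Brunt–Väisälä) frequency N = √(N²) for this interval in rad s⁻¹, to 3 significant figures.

Δρ = 1024.939 − 1024.187 = 0.752 kg m⁻³ over Δz = 158.4 − 112.4 = 46 m.
N² = (9.81/1025) × (0.752/46) = 1.5646 × 10⁻⁴ s⁻².
N = √(1.5646 × 10⁻⁴) = 0.012508 rad s⁻¹ ≈ 0.0125 rad s⁻¹.

0.0125 rad s⁻¹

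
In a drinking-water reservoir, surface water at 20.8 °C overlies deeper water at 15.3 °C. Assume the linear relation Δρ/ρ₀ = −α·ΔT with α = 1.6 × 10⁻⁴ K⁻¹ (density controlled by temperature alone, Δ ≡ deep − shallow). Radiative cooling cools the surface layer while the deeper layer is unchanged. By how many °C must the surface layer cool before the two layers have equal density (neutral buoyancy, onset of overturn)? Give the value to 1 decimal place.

5.5 °C

With temperature the only control, equal density requires T_surf′ = T_deep.
T_surf′ = 15.3 °C.
Cooling required: 20.8 − 15.3 = 5.5 °C.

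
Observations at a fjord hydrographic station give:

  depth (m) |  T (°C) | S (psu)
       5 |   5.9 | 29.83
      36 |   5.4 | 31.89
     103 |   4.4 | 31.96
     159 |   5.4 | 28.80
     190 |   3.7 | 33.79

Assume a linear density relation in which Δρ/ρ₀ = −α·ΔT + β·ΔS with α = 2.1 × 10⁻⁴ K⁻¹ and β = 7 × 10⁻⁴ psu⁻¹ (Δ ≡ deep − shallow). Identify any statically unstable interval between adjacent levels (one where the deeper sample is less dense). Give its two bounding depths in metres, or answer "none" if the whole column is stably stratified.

Evaluate Δρ/ρ₀ = −αΔT + βΔS across each adjacent pair:
  5–36 m: −αΔT+βΔS = −(2.1 × 10⁻⁴)(-0.5)+(7 × 10⁻⁴)(+2.06) = 1.5 × 10⁻³ → stable
  36–103 m: −αΔT+βΔS = −(2.1 × 10⁻⁴)(-1.0)+(7 × 10⁻⁴)(+0.07) = 2.6 × 10⁻⁴ → stable
  103–159 m: −αΔT+βΔS = −(2.1 × 10⁻⁴)(+1.0)+(7 × 10⁻⁴)(-3.16) = -2.4 × 10⁻³ → UNSTABLE
  159–190 m: −αΔT+βΔS = −(2.1 × 10⁻⁴)(-1.7)+(7 × 10⁻⁴)(+4.99) = 3.9 × 10⁻³ → stable
The 103–159 m interval has Δρ < 0: lighter water underlies denser water.

103–159 m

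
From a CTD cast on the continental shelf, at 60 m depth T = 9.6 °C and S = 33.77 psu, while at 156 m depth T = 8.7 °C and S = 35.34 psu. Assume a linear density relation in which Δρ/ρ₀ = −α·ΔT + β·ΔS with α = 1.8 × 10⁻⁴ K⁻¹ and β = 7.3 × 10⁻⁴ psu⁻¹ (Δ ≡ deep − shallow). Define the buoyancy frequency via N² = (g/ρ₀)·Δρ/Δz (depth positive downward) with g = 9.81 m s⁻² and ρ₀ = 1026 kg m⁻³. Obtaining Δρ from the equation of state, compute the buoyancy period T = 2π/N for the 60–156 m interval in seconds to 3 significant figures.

ΔT = -0.9 K, ΔS = +1.57 psu (deep − shallow).
Δρ/ρ₀ = −αΔT + βΔS = 1.62 × 10⁻⁴ + 1.1461 × 10⁻³ = 1.3081 × 10⁻³, so Δρ ≈ 1.342 kg m⁻³.
N² = (g/ρ₀)·Δρ/Δz = g·(Δρ/ρ₀)/Δz = 9.81 × 1.3081 × 10⁻³ / 96 = 1.3367 × 10⁻⁴ s⁻².
N = √(1.3367 × 10⁻⁴) = 0.011562 rad s⁻¹ → T = 2π/N = 543.43 s ≈ 543 s.

543 s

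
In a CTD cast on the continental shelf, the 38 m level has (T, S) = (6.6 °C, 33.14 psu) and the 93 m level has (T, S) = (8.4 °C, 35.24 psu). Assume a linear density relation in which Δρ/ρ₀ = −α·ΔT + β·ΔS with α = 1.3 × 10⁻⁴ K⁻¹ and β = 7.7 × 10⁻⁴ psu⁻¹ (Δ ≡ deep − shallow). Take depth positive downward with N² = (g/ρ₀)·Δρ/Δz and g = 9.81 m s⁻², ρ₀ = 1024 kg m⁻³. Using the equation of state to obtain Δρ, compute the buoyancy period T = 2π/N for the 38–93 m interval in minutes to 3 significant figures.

ΔT = +1.8 K, ΔS = +2.10 psu (deep − shallow).
Δρ/ρ₀ = −αΔT + βΔS = -2.34 × 10⁻⁴ + 1.617 × 10⁻³ = 1.383 × 10⁻³, so Δρ ≈ 1.416 kg m⁻³.
N² = (g/ρ₀)·Δρ/Δz = g·(Δρ/ρ₀)/Δz = 9.81 × 1.383 × 10⁻³ / 55 = 2.4668 × 10⁻⁴ s⁻².
N = √(2.4668 × 10⁻⁴) = 0.015706 rad s⁻¹ → T = 2π/N = 400.05 s = 6.6675 min ≈ 6.67 min.

6.67 min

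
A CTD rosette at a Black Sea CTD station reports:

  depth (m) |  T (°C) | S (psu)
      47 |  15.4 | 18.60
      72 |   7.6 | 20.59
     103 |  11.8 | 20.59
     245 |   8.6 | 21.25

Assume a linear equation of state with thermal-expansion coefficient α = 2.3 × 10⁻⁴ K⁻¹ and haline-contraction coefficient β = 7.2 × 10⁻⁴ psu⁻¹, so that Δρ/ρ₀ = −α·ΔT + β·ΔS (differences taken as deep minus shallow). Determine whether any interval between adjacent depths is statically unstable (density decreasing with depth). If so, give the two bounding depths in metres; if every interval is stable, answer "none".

72–103 m

Evaluate Δρ/ρ₀ = −αΔT + βΔS across each adjacent pair:
  47–72 m: −αΔT+βΔS = −(2.3 × 10⁻⁴)(-7.8)+(7.2 × 10⁻⁴)(+1.99) = 3.2 × 10⁻³ → stable
  72–103 m: −αΔT+βΔS = −(2.3 × 10⁻⁴)(+4.2)+(7.2 × 10⁻⁴)(+0.00) = -9.7 × 10⁻⁴ → UNSTABLE
  103–245 m: −αΔT+βΔS = −(2.3 × 10⁻⁴)(-3.2)+(7.2 × 10⁻⁴)(+0.66) = 1.2 × 10⁻³ → stable
The 72–103 m interval has Δρ < 0: lighter water underlies denser water.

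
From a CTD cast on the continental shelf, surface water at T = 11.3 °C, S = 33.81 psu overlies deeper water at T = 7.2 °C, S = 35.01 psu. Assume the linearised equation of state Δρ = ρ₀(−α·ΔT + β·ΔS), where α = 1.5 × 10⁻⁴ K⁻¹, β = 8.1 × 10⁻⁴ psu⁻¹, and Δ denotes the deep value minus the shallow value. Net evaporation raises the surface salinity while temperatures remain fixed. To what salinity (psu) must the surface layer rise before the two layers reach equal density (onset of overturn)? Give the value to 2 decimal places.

35.77 psu

Neutral buoyancy requires −α(T_deep − T_surf) + β(S_deep − S_surf′) = 0.
S_surf′ = S_deep − (α/β)·ΔT = 35.01 − (1.5 × 10⁻⁴/8.1 × 10⁻⁴)·(-4.1) = 35.7693 psu.
Increase required: 35.7693 − 33.81 = 1.9593 psu.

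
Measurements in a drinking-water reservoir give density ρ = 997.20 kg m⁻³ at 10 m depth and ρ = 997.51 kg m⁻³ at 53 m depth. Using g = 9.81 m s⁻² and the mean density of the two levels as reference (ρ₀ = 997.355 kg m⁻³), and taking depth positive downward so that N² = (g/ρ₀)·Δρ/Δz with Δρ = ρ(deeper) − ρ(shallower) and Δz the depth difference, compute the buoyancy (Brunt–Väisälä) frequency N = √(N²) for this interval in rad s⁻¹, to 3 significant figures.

8.42 × 10⁻³ rad s⁻¹

Δρ = 997.51 − 997.20 = 0.31 kg m⁻³ over Δz = 53 − 10 = 43 m.
N² = (9.81/997.355) × (0.31/43) = 7.0911 × 10⁻⁵ s⁻².
N = √(7.0911 × 10⁻⁵) = 8.4209 × 10⁻³ rad s⁻¹ ≈ 8.42 × 10⁻³ rad s⁻¹.
N² > 0, so the interval is statically stable.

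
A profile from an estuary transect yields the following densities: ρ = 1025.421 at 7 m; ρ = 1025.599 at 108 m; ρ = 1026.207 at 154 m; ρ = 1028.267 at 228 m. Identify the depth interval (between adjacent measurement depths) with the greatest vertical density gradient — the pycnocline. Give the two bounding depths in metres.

154–228 m

Compute the density gradient over each adjacent pair:
  7–108 m: Δρ/Δz = 0.178/101 = 1.8 × 10⁻³ kg m⁻⁴
  108–154 m: Δρ/Δz = 0.608/46 = 0.013 kg m⁻⁴
  154–228 m: Δρ/Δz = 2.060/74 = 0.028 kg m⁻⁴
The largest gradient is in the 154–228 m interval — the pycnocline.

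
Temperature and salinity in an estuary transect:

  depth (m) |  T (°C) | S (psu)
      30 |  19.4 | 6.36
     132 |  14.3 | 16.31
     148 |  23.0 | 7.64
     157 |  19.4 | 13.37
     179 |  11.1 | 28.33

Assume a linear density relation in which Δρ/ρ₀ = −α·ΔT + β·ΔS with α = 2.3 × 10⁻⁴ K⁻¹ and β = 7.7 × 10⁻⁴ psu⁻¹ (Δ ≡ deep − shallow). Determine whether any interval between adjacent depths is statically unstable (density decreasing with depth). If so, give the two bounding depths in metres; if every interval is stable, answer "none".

Evaluate Δρ/ρ₀ = −αΔT + βΔS across each adjacent pair:
  30–132 m: −αΔT+βΔS = −(2.3 × 10⁻⁴)(-5.1)+(7.7 × 10⁻⁴)(+9.95) = 8.8 × 10⁻³ → stable
  132–148 m: −αΔT+βΔS = −(2.3 × 10⁻⁴)(+8.7)+(7.7 × 10⁻⁴)(-8.67) = -8.7 × 10⁻³ → UNSTABLE
  148–157 m: −αΔT+βΔS = −(2.3 × 10⁻⁴)(-3.6)+(7.7 × 10⁻⁴)(+5.73) = 5.2 × 10⁻³ → stable
  157–179 m: −αΔT+βΔS = −(2.3 × 10⁻⁴)(-8.3)+(7.7 × 10⁻⁴)(+14.96) = 0.013 → stable
The 132–148 m interval has Δρ < 0: lighter water underlies denser water.

132–148 m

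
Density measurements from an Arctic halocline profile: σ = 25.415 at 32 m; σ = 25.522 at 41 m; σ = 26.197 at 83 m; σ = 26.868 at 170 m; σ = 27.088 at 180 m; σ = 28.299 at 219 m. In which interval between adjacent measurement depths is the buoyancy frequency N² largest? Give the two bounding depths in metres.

Compute the density gradient over each adjacent pair:
  32–41 m: Δρ/Δz = 0.107/9 = 0.012 kg m⁻⁴
  41–83 m: Δρ/Δz = 0.675/42 = 0.016 kg m⁻⁴
  83–170 m: Δρ/Δz = 0.671/87 = 7.7 × 10⁻³ kg m⁻⁴
  170–180 m: Δρ/Δz = 0.220/10 = 0.022 kg m⁻⁴
  180–219 m: Δρ/Δz = 1.211/39 = 0.031 kg m⁻⁴
The largest gradient is in the 180–219 m interval — the pycnocline.

180–219 m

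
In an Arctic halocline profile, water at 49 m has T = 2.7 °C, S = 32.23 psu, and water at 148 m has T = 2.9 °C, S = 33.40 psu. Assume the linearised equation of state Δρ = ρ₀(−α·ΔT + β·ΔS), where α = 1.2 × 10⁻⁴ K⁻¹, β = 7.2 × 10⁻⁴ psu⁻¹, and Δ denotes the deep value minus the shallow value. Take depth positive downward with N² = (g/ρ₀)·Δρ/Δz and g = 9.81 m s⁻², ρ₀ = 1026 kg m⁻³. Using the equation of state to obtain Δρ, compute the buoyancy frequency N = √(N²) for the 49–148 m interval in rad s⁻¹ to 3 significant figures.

9.01 × 10⁻³ rad s⁻¹

ΔT = +0.2 K, ΔS = +1.17 psu (deep − shallow).
Δρ/ρ₀ = −αΔT + βΔS = -2.40 × 10⁻⁵ + 8.424 × 10⁻⁴ = 8.184 × 10⁻⁴, so Δρ ≈ 0.8397 kg m⁻³.
N² = (g/ρ₀)·Δρ/Δz = g·(Δρ/ρ₀)/Δz = 9.81 × 8.184 × 10⁻⁴ / 99 = 8.1096 × 10⁻⁵ s⁻².
N = √(8.1096 × 10⁻⁵) = 9.0053 × 10⁻³ rad s⁻¹ ≈ 9.01 × 10⁻³ rad s⁻¹.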